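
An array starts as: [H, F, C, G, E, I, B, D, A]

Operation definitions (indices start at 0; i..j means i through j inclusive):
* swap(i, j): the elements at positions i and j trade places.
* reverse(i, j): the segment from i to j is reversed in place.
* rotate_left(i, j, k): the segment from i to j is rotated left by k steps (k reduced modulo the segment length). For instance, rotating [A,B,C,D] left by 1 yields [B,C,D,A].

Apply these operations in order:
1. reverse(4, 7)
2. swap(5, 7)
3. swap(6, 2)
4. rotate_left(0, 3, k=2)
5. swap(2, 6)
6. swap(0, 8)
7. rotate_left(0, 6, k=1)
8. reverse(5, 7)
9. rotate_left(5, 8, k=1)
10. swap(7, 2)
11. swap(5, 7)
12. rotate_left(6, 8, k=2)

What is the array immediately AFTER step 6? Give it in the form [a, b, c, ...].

Answer: [A, G, C, F, D, E, H, B, I]

Derivation:
After 1 (reverse(4, 7)): [H, F, C, G, D, B, I, E, A]
After 2 (swap(5, 7)): [H, F, C, G, D, E, I, B, A]
After 3 (swap(6, 2)): [H, F, I, G, D, E, C, B, A]
After 4 (rotate_left(0, 3, k=2)): [I, G, H, F, D, E, C, B, A]
After 5 (swap(2, 6)): [I, G, C, F, D, E, H, B, A]
After 6 (swap(0, 8)): [A, G, C, F, D, E, H, B, I]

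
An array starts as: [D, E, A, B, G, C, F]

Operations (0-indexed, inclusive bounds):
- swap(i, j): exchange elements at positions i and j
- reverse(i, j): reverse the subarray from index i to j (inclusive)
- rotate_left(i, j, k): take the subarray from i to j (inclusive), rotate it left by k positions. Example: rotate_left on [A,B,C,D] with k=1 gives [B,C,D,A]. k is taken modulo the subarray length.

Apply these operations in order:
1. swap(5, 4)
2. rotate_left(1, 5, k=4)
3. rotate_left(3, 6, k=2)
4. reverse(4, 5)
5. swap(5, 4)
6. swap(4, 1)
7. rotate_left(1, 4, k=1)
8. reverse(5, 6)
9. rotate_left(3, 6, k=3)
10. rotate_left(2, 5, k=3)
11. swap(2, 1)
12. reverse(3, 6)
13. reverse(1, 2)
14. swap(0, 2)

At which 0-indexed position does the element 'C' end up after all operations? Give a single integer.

After 1 (swap(5, 4)): [D, E, A, B, C, G, F]
After 2 (rotate_left(1, 5, k=4)): [D, G, E, A, B, C, F]
After 3 (rotate_left(3, 6, k=2)): [D, G, E, C, F, A, B]
After 4 (reverse(4, 5)): [D, G, E, C, A, F, B]
After 5 (swap(5, 4)): [D, G, E, C, F, A, B]
After 6 (swap(4, 1)): [D, F, E, C, G, A, B]
After 7 (rotate_left(1, 4, k=1)): [D, E, C, G, F, A, B]
After 8 (reverse(5, 6)): [D, E, C, G, F, B, A]
After 9 (rotate_left(3, 6, k=3)): [D, E, C, A, G, F, B]
After 10 (rotate_left(2, 5, k=3)): [D, E, F, C, A, G, B]
After 11 (swap(2, 1)): [D, F, E, C, A, G, B]
After 12 (reverse(3, 6)): [D, F, E, B, G, A, C]
After 13 (reverse(1, 2)): [D, E, F, B, G, A, C]
After 14 (swap(0, 2)): [F, E, D, B, G, A, C]

Answer: 6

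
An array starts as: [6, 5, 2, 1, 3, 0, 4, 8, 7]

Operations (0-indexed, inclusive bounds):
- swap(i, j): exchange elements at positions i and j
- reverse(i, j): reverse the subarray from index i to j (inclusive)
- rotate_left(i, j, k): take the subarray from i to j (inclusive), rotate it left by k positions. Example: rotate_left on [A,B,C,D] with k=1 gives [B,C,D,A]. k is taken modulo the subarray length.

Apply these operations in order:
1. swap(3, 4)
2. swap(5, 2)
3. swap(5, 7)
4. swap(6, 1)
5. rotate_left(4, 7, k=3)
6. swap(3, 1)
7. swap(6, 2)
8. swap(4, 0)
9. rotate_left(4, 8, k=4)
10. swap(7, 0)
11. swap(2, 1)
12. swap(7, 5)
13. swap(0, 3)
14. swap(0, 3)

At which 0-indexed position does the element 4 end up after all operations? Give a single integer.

Answer: 3

Derivation:
After 1 (swap(3, 4)): [6, 5, 2, 3, 1, 0, 4, 8, 7]
After 2 (swap(5, 2)): [6, 5, 0, 3, 1, 2, 4, 8, 7]
After 3 (swap(5, 7)): [6, 5, 0, 3, 1, 8, 4, 2, 7]
After 4 (swap(6, 1)): [6, 4, 0, 3, 1, 8, 5, 2, 7]
After 5 (rotate_left(4, 7, k=3)): [6, 4, 0, 3, 2, 1, 8, 5, 7]
After 6 (swap(3, 1)): [6, 3, 0, 4, 2, 1, 8, 5, 7]
After 7 (swap(6, 2)): [6, 3, 8, 4, 2, 1, 0, 5, 7]
After 8 (swap(4, 0)): [2, 3, 8, 4, 6, 1, 0, 5, 7]
After 9 (rotate_left(4, 8, k=4)): [2, 3, 8, 4, 7, 6, 1, 0, 5]
After 10 (swap(7, 0)): [0, 3, 8, 4, 7, 6, 1, 2, 5]
After 11 (swap(2, 1)): [0, 8, 3, 4, 7, 6, 1, 2, 5]
After 12 (swap(7, 5)): [0, 8, 3, 4, 7, 2, 1, 6, 5]
After 13 (swap(0, 3)): [4, 8, 3, 0, 7, 2, 1, 6, 5]
After 14 (swap(0, 3)): [0, 8, 3, 4, 7, 2, 1, 6, 5]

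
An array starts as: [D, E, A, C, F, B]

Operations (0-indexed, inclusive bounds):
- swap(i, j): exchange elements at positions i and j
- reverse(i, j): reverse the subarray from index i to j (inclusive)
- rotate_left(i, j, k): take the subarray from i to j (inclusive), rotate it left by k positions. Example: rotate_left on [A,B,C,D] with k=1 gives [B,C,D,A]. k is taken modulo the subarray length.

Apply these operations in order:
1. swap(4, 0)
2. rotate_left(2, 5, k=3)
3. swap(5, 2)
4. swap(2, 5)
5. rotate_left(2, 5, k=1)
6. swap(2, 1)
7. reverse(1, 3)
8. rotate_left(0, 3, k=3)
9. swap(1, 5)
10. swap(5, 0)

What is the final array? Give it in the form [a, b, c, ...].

Answer: [F, B, C, E, D, A]

Derivation:
After 1 (swap(4, 0)): [F, E, A, C, D, B]
After 2 (rotate_left(2, 5, k=3)): [F, E, B, A, C, D]
After 3 (swap(5, 2)): [F, E, D, A, C, B]
After 4 (swap(2, 5)): [F, E, B, A, C, D]
After 5 (rotate_left(2, 5, k=1)): [F, E, A, C, D, B]
After 6 (swap(2, 1)): [F, A, E, C, D, B]
After 7 (reverse(1, 3)): [F, C, E, A, D, B]
After 8 (rotate_left(0, 3, k=3)): [A, F, C, E, D, B]
After 9 (swap(1, 5)): [A, B, C, E, D, F]
After 10 (swap(5, 0)): [F, B, C, E, D, A]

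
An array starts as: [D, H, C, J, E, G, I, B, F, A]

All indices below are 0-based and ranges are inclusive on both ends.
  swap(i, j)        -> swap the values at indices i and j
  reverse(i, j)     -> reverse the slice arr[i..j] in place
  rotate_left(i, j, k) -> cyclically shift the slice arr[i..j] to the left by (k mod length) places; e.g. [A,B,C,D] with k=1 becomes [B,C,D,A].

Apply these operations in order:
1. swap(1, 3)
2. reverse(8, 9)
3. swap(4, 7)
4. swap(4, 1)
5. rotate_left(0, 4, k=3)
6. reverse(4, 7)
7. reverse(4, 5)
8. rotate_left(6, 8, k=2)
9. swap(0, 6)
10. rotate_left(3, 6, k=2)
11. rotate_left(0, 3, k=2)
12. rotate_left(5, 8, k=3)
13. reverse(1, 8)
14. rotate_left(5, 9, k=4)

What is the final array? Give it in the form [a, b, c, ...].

After 1 (swap(1, 3)): [D, J, C, H, E, G, I, B, F, A]
After 2 (reverse(8, 9)): [D, J, C, H, E, G, I, B, A, F]
After 3 (swap(4, 7)): [D, J, C, H, B, G, I, E, A, F]
After 4 (swap(4, 1)): [D, B, C, H, J, G, I, E, A, F]
After 5 (rotate_left(0, 4, k=3)): [H, J, D, B, C, G, I, E, A, F]
After 6 (reverse(4, 7)): [H, J, D, B, E, I, G, C, A, F]
After 7 (reverse(4, 5)): [H, J, D, B, I, E, G, C, A, F]
After 8 (rotate_left(6, 8, k=2)): [H, J, D, B, I, E, A, G, C, F]
After 9 (swap(0, 6)): [A, J, D, B, I, E, H, G, C, F]
After 10 (rotate_left(3, 6, k=2)): [A, J, D, E, H, B, I, G, C, F]
After 11 (rotate_left(0, 3, k=2)): [D, E, A, J, H, B, I, G, C, F]
After 12 (rotate_left(5, 8, k=3)): [D, E, A, J, H, C, B, I, G, F]
After 13 (reverse(1, 8)): [D, G, I, B, C, H, J, A, E, F]
After 14 (rotate_left(5, 9, k=4)): [D, G, I, B, C, F, H, J, A, E]

Answer: [D, G, I, B, C, F, H, J, A, E]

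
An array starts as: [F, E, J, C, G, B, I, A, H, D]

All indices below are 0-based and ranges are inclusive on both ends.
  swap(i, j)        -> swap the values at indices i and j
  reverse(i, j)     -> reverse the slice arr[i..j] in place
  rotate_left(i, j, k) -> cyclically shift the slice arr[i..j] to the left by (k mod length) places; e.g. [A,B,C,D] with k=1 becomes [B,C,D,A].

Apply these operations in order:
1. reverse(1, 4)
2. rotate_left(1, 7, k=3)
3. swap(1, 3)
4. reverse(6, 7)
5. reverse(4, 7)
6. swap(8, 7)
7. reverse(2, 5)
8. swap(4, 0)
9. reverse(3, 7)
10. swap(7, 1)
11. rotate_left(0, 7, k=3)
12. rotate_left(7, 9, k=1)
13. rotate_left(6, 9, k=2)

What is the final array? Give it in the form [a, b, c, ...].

After 1 (reverse(1, 4)): [F, G, C, J, E, B, I, A, H, D]
After 2 (rotate_left(1, 7, k=3)): [F, E, B, I, A, G, C, J, H, D]
After 3 (swap(1, 3)): [F, I, B, E, A, G, C, J, H, D]
After 4 (reverse(6, 7)): [F, I, B, E, A, G, J, C, H, D]
After 5 (reverse(4, 7)): [F, I, B, E, C, J, G, A, H, D]
After 6 (swap(8, 7)): [F, I, B, E, C, J, G, H, A, D]
After 7 (reverse(2, 5)): [F, I, J, C, E, B, G, H, A, D]
After 8 (swap(4, 0)): [E, I, J, C, F, B, G, H, A, D]
After 9 (reverse(3, 7)): [E, I, J, H, G, B, F, C, A, D]
After 10 (swap(7, 1)): [E, C, J, H, G, B, F, I, A, D]
After 11 (rotate_left(0, 7, k=3)): [H, G, B, F, I, E, C, J, A, D]
After 12 (rotate_left(7, 9, k=1)): [H, G, B, F, I, E, C, A, D, J]
After 13 (rotate_left(6, 9, k=2)): [H, G, B, F, I, E, D, J, C, A]

Answer: [H, G, B, F, I, E, D, J, C, A]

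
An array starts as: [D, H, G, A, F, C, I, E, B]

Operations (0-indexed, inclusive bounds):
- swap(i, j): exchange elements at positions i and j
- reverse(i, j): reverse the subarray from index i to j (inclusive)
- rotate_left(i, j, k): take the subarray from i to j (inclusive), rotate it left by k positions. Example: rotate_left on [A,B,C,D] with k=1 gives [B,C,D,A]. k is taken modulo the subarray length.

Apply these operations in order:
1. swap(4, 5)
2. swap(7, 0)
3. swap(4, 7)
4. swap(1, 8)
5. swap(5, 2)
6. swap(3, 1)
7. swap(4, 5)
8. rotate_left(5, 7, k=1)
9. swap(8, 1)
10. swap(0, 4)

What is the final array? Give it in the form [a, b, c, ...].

After 1 (swap(4, 5)): [D, H, G, A, C, F, I, E, B]
After 2 (swap(7, 0)): [E, H, G, A, C, F, I, D, B]
After 3 (swap(4, 7)): [E, H, G, A, D, F, I, C, B]
After 4 (swap(1, 8)): [E, B, G, A, D, F, I, C, H]
After 5 (swap(5, 2)): [E, B, F, A, D, G, I, C, H]
After 6 (swap(3, 1)): [E, A, F, B, D, G, I, C, H]
After 7 (swap(4, 5)): [E, A, F, B, G, D, I, C, H]
After 8 (rotate_left(5, 7, k=1)): [E, A, F, B, G, I, C, D, H]
After 9 (swap(8, 1)): [E, H, F, B, G, I, C, D, A]
After 10 (swap(0, 4)): [G, H, F, B, E, I, C, D, A]

Answer: [G, H, F, B, E, I, C, D, A]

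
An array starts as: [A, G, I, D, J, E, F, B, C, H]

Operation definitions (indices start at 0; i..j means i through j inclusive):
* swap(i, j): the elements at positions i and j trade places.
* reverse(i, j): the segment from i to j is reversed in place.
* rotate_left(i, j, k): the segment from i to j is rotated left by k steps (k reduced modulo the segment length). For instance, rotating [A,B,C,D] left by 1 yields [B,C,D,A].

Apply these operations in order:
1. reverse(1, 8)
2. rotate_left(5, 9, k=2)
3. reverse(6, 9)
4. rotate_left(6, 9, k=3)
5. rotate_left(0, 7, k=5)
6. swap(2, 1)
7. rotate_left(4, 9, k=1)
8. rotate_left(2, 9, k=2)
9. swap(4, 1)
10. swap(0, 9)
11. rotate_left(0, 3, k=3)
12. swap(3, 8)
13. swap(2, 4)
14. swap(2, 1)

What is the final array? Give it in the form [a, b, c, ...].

After 1 (reverse(1, 8)): [A, C, B, F, E, J, D, I, G, H]
After 2 (rotate_left(5, 9, k=2)): [A, C, B, F, E, I, G, H, J, D]
After 3 (reverse(6, 9)): [A, C, B, F, E, I, D, J, H, G]
After 4 (rotate_left(6, 9, k=3)): [A, C, B, F, E, I, G, D, J, H]
After 5 (rotate_left(0, 7, k=5)): [I, G, D, A, C, B, F, E, J, H]
After 6 (swap(2, 1)): [I, D, G, A, C, B, F, E, J, H]
After 7 (rotate_left(4, 9, k=1)): [I, D, G, A, B, F, E, J, H, C]
After 8 (rotate_left(2, 9, k=2)): [I, D, B, F, E, J, H, C, G, A]
After 9 (swap(4, 1)): [I, E, B, F, D, J, H, C, G, A]
After 10 (swap(0, 9)): [A, E, B, F, D, J, H, C, G, I]
After 11 (rotate_left(0, 3, k=3)): [F, A, E, B, D, J, H, C, G, I]
After 12 (swap(3, 8)): [F, A, E, G, D, J, H, C, B, I]
After 13 (swap(2, 4)): [F, A, D, G, E, J, H, C, B, I]
After 14 (swap(2, 1)): [F, D, A, G, E, J, H, C, B, I]

Answer: [F, D, A, G, E, J, H, C, B, I]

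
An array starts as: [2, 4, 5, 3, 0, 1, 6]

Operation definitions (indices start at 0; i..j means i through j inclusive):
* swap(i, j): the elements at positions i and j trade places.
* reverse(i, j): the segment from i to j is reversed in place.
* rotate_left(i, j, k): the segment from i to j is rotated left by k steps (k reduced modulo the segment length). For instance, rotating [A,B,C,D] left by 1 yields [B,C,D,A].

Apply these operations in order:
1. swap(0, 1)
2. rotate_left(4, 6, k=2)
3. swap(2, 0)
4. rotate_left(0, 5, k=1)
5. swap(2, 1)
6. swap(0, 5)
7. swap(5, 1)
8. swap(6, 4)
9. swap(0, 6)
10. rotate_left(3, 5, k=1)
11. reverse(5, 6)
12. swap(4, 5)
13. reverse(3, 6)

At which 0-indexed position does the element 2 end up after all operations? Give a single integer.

Answer: 1

Derivation:
After 1 (swap(0, 1)): [4, 2, 5, 3, 0, 1, 6]
After 2 (rotate_left(4, 6, k=2)): [4, 2, 5, 3, 6, 0, 1]
After 3 (swap(2, 0)): [5, 2, 4, 3, 6, 0, 1]
After 4 (rotate_left(0, 5, k=1)): [2, 4, 3, 6, 0, 5, 1]
After 5 (swap(2, 1)): [2, 3, 4, 6, 0, 5, 1]
After 6 (swap(0, 5)): [5, 3, 4, 6, 0, 2, 1]
After 7 (swap(5, 1)): [5, 2, 4, 6, 0, 3, 1]
After 8 (swap(6, 4)): [5, 2, 4, 6, 1, 3, 0]
After 9 (swap(0, 6)): [0, 2, 4, 6, 1, 3, 5]
After 10 (rotate_left(3, 5, k=1)): [0, 2, 4, 1, 3, 6, 5]
After 11 (reverse(5, 6)): [0, 2, 4, 1, 3, 5, 6]
After 12 (swap(4, 5)): [0, 2, 4, 1, 5, 3, 6]
After 13 (reverse(3, 6)): [0, 2, 4, 6, 3, 5, 1]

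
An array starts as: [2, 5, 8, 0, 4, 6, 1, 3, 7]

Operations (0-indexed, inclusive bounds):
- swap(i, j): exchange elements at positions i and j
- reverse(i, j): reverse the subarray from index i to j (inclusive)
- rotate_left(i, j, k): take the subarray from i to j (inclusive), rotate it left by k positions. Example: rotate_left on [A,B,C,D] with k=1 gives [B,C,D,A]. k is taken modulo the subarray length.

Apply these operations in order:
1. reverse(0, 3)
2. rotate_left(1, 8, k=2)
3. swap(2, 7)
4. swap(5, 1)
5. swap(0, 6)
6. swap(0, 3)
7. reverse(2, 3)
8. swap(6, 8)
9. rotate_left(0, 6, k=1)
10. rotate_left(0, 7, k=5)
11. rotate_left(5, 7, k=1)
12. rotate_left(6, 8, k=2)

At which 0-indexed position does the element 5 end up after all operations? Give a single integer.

After 1 (reverse(0, 3)): [0, 8, 5, 2, 4, 6, 1, 3, 7]
After 2 (rotate_left(1, 8, k=2)): [0, 2, 4, 6, 1, 3, 7, 8, 5]
After 3 (swap(2, 7)): [0, 2, 8, 6, 1, 3, 7, 4, 5]
After 4 (swap(5, 1)): [0, 3, 8, 6, 1, 2, 7, 4, 5]
After 5 (swap(0, 6)): [7, 3, 8, 6, 1, 2, 0, 4, 5]
After 6 (swap(0, 3)): [6, 3, 8, 7, 1, 2, 0, 4, 5]
After 7 (reverse(2, 3)): [6, 3, 7, 8, 1, 2, 0, 4, 5]
After 8 (swap(6, 8)): [6, 3, 7, 8, 1, 2, 5, 4, 0]
After 9 (rotate_left(0, 6, k=1)): [3, 7, 8, 1, 2, 5, 6, 4, 0]
After 10 (rotate_left(0, 7, k=5)): [5, 6, 4, 3, 7, 8, 1, 2, 0]
After 11 (rotate_left(5, 7, k=1)): [5, 6, 4, 3, 7, 1, 2, 8, 0]
After 12 (rotate_left(6, 8, k=2)): [5, 6, 4, 3, 7, 1, 0, 2, 8]

Answer: 0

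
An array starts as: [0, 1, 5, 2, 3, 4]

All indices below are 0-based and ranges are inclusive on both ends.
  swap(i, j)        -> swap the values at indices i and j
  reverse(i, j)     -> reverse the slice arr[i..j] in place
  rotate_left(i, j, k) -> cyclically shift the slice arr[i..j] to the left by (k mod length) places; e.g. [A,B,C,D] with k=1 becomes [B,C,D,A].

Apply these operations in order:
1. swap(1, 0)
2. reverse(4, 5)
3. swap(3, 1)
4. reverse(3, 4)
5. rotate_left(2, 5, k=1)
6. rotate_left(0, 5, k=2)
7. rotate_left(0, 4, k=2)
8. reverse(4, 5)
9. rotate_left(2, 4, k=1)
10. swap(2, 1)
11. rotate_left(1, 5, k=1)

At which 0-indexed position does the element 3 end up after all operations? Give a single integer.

Answer: 0

Derivation:
After 1 (swap(1, 0)): [1, 0, 5, 2, 3, 4]
After 2 (reverse(4, 5)): [1, 0, 5, 2, 4, 3]
After 3 (swap(3, 1)): [1, 2, 5, 0, 4, 3]
After 4 (reverse(3, 4)): [1, 2, 5, 4, 0, 3]
After 5 (rotate_left(2, 5, k=1)): [1, 2, 4, 0, 3, 5]
After 6 (rotate_left(0, 5, k=2)): [4, 0, 3, 5, 1, 2]
After 7 (rotate_left(0, 4, k=2)): [3, 5, 1, 4, 0, 2]
After 8 (reverse(4, 5)): [3, 5, 1, 4, 2, 0]
After 9 (rotate_left(2, 4, k=1)): [3, 5, 4, 2, 1, 0]
After 10 (swap(2, 1)): [3, 4, 5, 2, 1, 0]
After 11 (rotate_left(1, 5, k=1)): [3, 5, 2, 1, 0, 4]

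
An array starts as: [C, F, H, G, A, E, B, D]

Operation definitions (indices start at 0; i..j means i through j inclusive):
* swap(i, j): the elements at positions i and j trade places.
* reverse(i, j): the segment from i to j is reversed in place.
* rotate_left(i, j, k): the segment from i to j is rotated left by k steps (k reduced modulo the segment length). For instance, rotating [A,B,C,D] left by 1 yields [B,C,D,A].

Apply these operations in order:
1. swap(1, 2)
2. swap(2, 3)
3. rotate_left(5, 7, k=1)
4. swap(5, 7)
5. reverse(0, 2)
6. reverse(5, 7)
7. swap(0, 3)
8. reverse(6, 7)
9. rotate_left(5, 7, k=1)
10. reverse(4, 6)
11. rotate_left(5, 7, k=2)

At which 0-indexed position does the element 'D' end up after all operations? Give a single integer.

After 1 (swap(1, 2)): [C, H, F, G, A, E, B, D]
After 2 (swap(2, 3)): [C, H, G, F, A, E, B, D]
After 3 (rotate_left(5, 7, k=1)): [C, H, G, F, A, B, D, E]
After 4 (swap(5, 7)): [C, H, G, F, A, E, D, B]
After 5 (reverse(0, 2)): [G, H, C, F, A, E, D, B]
After 6 (reverse(5, 7)): [G, H, C, F, A, B, D, E]
After 7 (swap(0, 3)): [F, H, C, G, A, B, D, E]
After 8 (reverse(6, 7)): [F, H, C, G, A, B, E, D]
After 9 (rotate_left(5, 7, k=1)): [F, H, C, G, A, E, D, B]
After 10 (reverse(4, 6)): [F, H, C, G, D, E, A, B]
After 11 (rotate_left(5, 7, k=2)): [F, H, C, G, D, B, E, A]

Answer: 4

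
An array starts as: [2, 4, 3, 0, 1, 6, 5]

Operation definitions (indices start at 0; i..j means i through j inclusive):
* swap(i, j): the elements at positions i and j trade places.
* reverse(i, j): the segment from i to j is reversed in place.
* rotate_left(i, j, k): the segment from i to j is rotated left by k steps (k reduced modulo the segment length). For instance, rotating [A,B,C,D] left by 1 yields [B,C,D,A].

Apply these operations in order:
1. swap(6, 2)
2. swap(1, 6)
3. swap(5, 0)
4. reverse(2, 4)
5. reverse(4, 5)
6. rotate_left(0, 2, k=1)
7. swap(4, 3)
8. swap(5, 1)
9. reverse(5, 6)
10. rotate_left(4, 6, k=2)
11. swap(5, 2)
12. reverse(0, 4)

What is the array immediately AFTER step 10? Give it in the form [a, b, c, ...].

Answer: [3, 5, 6, 2, 1, 0, 4]

Derivation:
After 1 (swap(6, 2)): [2, 4, 5, 0, 1, 6, 3]
After 2 (swap(1, 6)): [2, 3, 5, 0, 1, 6, 4]
After 3 (swap(5, 0)): [6, 3, 5, 0, 1, 2, 4]
After 4 (reverse(2, 4)): [6, 3, 1, 0, 5, 2, 4]
After 5 (reverse(4, 5)): [6, 3, 1, 0, 2, 5, 4]
After 6 (rotate_left(0, 2, k=1)): [3, 1, 6, 0, 2, 5, 4]
After 7 (swap(4, 3)): [3, 1, 6, 2, 0, 5, 4]
After 8 (swap(5, 1)): [3, 5, 6, 2, 0, 1, 4]
After 9 (reverse(5, 6)): [3, 5, 6, 2, 0, 4, 1]
After 10 (rotate_left(4, 6, k=2)): [3, 5, 6, 2, 1, 0, 4]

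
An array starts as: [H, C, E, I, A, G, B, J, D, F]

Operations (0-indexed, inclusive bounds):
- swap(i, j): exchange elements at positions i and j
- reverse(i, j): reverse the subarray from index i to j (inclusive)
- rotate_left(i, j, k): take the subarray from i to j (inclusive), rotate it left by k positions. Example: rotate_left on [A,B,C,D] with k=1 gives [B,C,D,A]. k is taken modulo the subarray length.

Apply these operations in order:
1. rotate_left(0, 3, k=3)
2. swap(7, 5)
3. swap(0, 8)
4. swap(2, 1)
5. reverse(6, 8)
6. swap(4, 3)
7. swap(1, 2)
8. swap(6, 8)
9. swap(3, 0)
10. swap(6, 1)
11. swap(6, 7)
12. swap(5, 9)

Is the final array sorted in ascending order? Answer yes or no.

After 1 (rotate_left(0, 3, k=3)): [I, H, C, E, A, G, B, J, D, F]
After 2 (swap(7, 5)): [I, H, C, E, A, J, B, G, D, F]
After 3 (swap(0, 8)): [D, H, C, E, A, J, B, G, I, F]
After 4 (swap(2, 1)): [D, C, H, E, A, J, B, G, I, F]
After 5 (reverse(6, 8)): [D, C, H, E, A, J, I, G, B, F]
After 6 (swap(4, 3)): [D, C, H, A, E, J, I, G, B, F]
After 7 (swap(1, 2)): [D, H, C, A, E, J, I, G, B, F]
After 8 (swap(6, 8)): [D, H, C, A, E, J, B, G, I, F]
After 9 (swap(3, 0)): [A, H, C, D, E, J, B, G, I, F]
After 10 (swap(6, 1)): [A, B, C, D, E, J, H, G, I, F]
After 11 (swap(6, 7)): [A, B, C, D, E, J, G, H, I, F]
After 12 (swap(5, 9)): [A, B, C, D, E, F, G, H, I, J]

Answer: yes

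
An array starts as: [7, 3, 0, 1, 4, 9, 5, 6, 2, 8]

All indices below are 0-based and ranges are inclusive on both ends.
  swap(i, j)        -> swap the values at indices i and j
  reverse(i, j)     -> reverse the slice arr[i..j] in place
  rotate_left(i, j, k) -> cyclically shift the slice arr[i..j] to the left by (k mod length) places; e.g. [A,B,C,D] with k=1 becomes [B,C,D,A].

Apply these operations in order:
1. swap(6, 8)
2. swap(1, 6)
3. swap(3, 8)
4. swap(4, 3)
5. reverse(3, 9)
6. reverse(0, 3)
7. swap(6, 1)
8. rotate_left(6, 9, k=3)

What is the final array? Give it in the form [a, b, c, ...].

Answer: [8, 3, 2, 7, 1, 6, 4, 0, 9, 5]

Derivation:
After 1 (swap(6, 8)): [7, 3, 0, 1, 4, 9, 2, 6, 5, 8]
After 2 (swap(1, 6)): [7, 2, 0, 1, 4, 9, 3, 6, 5, 8]
After 3 (swap(3, 8)): [7, 2, 0, 5, 4, 9, 3, 6, 1, 8]
After 4 (swap(4, 3)): [7, 2, 0, 4, 5, 9, 3, 6, 1, 8]
After 5 (reverse(3, 9)): [7, 2, 0, 8, 1, 6, 3, 9, 5, 4]
After 6 (reverse(0, 3)): [8, 0, 2, 7, 1, 6, 3, 9, 5, 4]
After 7 (swap(6, 1)): [8, 3, 2, 7, 1, 6, 0, 9, 5, 4]
After 8 (rotate_left(6, 9, k=3)): [8, 3, 2, 7, 1, 6, 4, 0, 9, 5]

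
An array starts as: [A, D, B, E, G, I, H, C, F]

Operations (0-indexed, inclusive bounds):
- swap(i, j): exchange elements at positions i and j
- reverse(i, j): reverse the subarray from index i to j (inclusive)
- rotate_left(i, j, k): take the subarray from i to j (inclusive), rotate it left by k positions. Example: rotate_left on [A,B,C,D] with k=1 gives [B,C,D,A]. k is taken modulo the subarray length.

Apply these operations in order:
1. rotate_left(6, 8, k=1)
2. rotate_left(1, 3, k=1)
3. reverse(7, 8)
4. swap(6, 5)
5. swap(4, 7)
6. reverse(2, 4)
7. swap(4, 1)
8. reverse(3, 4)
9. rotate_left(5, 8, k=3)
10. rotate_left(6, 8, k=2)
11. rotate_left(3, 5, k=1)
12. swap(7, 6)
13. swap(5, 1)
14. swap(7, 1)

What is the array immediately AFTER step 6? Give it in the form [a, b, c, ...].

Answer: [A, B, H, D, E, C, I, G, F]

Derivation:
After 1 (rotate_left(6, 8, k=1)): [A, D, B, E, G, I, C, F, H]
After 2 (rotate_left(1, 3, k=1)): [A, B, E, D, G, I, C, F, H]
After 3 (reverse(7, 8)): [A, B, E, D, G, I, C, H, F]
After 4 (swap(6, 5)): [A, B, E, D, G, C, I, H, F]
After 5 (swap(4, 7)): [A, B, E, D, H, C, I, G, F]
After 6 (reverse(2, 4)): [A, B, H, D, E, C, I, G, F]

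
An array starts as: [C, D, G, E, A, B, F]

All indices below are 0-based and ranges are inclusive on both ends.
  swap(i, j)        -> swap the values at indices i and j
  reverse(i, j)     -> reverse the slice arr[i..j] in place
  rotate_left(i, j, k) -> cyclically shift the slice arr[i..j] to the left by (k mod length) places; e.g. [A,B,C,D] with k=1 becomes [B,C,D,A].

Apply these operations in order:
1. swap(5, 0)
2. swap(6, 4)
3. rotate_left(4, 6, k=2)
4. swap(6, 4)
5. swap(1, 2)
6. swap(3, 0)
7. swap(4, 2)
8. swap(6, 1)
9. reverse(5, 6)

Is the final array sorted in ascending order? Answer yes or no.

After 1 (swap(5, 0)): [B, D, G, E, A, C, F]
After 2 (swap(6, 4)): [B, D, G, E, F, C, A]
After 3 (rotate_left(4, 6, k=2)): [B, D, G, E, A, F, C]
After 4 (swap(6, 4)): [B, D, G, E, C, F, A]
After 5 (swap(1, 2)): [B, G, D, E, C, F, A]
After 6 (swap(3, 0)): [E, G, D, B, C, F, A]
After 7 (swap(4, 2)): [E, G, C, B, D, F, A]
After 8 (swap(6, 1)): [E, A, C, B, D, F, G]
After 9 (reverse(5, 6)): [E, A, C, B, D, G, F]

Answer: no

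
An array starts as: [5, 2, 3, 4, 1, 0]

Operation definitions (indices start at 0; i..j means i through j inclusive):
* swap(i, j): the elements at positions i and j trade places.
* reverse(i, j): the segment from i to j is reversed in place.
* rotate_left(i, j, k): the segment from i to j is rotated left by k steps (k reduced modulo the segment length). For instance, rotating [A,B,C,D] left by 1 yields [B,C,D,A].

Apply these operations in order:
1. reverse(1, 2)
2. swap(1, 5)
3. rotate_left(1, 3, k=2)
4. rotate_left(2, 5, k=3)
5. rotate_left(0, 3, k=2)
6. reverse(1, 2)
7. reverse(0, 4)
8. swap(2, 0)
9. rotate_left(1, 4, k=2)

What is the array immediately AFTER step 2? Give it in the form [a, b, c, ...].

Answer: [5, 0, 2, 4, 1, 3]

Derivation:
After 1 (reverse(1, 2)): [5, 3, 2, 4, 1, 0]
After 2 (swap(1, 5)): [5, 0, 2, 4, 1, 3]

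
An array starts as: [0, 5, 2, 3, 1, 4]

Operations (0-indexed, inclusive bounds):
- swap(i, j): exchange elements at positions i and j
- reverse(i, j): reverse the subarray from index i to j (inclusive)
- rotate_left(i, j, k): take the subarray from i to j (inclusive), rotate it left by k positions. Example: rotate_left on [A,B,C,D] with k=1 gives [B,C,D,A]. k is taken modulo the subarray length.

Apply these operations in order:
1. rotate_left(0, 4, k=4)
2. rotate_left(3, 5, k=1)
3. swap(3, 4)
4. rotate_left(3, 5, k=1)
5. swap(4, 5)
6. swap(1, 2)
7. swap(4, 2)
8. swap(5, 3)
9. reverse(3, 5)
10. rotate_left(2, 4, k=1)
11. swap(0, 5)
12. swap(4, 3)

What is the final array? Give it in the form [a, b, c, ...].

Answer: [2, 5, 3, 4, 0, 1]

Derivation:
After 1 (rotate_left(0, 4, k=4)): [1, 0, 5, 2, 3, 4]
After 2 (rotate_left(3, 5, k=1)): [1, 0, 5, 3, 4, 2]
After 3 (swap(3, 4)): [1, 0, 5, 4, 3, 2]
After 4 (rotate_left(3, 5, k=1)): [1, 0, 5, 3, 2, 4]
After 5 (swap(4, 5)): [1, 0, 5, 3, 4, 2]
After 6 (swap(1, 2)): [1, 5, 0, 3, 4, 2]
After 7 (swap(4, 2)): [1, 5, 4, 3, 0, 2]
After 8 (swap(5, 3)): [1, 5, 4, 2, 0, 3]
After 9 (reverse(3, 5)): [1, 5, 4, 3, 0, 2]
After 10 (rotate_left(2, 4, k=1)): [1, 5, 3, 0, 4, 2]
After 11 (swap(0, 5)): [2, 5, 3, 0, 4, 1]
After 12 (swap(4, 3)): [2, 5, 3, 4, 0, 1]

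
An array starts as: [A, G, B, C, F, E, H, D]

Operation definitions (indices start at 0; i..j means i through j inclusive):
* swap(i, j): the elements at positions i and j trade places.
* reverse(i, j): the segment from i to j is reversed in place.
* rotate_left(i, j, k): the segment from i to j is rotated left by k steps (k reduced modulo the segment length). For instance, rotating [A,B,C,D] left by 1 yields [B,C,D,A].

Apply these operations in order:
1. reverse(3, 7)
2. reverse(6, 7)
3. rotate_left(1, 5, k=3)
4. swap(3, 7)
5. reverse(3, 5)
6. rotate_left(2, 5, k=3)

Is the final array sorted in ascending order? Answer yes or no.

Answer: no

Derivation:
After 1 (reverse(3, 7)): [A, G, B, D, H, E, F, C]
After 2 (reverse(6, 7)): [A, G, B, D, H, E, C, F]
After 3 (rotate_left(1, 5, k=3)): [A, H, E, G, B, D, C, F]
After 4 (swap(3, 7)): [A, H, E, F, B, D, C, G]
After 5 (reverse(3, 5)): [A, H, E, D, B, F, C, G]
After 6 (rotate_left(2, 5, k=3)): [A, H, F, E, D, B, C, G]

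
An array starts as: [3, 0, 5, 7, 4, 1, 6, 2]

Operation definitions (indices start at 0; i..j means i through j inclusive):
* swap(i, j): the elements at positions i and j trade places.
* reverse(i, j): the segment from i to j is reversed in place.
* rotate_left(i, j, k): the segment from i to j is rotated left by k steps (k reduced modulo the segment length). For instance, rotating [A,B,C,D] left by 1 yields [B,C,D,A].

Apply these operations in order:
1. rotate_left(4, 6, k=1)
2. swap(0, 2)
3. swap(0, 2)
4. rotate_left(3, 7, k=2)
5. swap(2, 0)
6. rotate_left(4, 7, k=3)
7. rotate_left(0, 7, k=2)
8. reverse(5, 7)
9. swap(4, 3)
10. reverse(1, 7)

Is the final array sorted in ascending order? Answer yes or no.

Answer: no

Derivation:
After 1 (rotate_left(4, 6, k=1)): [3, 0, 5, 7, 1, 6, 4, 2]
After 2 (swap(0, 2)): [5, 0, 3, 7, 1, 6, 4, 2]
After 3 (swap(0, 2)): [3, 0, 5, 7, 1, 6, 4, 2]
After 4 (rotate_left(3, 7, k=2)): [3, 0, 5, 6, 4, 2, 7, 1]
After 5 (swap(2, 0)): [5, 0, 3, 6, 4, 2, 7, 1]
After 6 (rotate_left(4, 7, k=3)): [5, 0, 3, 6, 1, 4, 2, 7]
After 7 (rotate_left(0, 7, k=2)): [3, 6, 1, 4, 2, 7, 5, 0]
After 8 (reverse(5, 7)): [3, 6, 1, 4, 2, 0, 5, 7]
After 9 (swap(4, 3)): [3, 6, 1, 2, 4, 0, 5, 7]
After 10 (reverse(1, 7)): [3, 7, 5, 0, 4, 2, 1, 6]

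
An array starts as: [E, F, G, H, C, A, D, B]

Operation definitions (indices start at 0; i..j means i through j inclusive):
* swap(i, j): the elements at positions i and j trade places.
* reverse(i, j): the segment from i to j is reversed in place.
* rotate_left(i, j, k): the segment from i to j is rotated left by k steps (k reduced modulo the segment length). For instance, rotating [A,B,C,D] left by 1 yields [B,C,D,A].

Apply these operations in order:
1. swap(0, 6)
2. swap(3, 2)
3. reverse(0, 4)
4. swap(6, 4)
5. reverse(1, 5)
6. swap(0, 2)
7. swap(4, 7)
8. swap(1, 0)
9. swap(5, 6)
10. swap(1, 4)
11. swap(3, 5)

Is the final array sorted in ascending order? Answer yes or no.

After 1 (swap(0, 6)): [D, F, G, H, C, A, E, B]
After 2 (swap(3, 2)): [D, F, H, G, C, A, E, B]
After 3 (reverse(0, 4)): [C, G, H, F, D, A, E, B]
After 4 (swap(6, 4)): [C, G, H, F, E, A, D, B]
After 5 (reverse(1, 5)): [C, A, E, F, H, G, D, B]
After 6 (swap(0, 2)): [E, A, C, F, H, G, D, B]
After 7 (swap(4, 7)): [E, A, C, F, B, G, D, H]
After 8 (swap(1, 0)): [A, E, C, F, B, G, D, H]
After 9 (swap(5, 6)): [A, E, C, F, B, D, G, H]
After 10 (swap(1, 4)): [A, B, C, F, E, D, G, H]
After 11 (swap(3, 5)): [A, B, C, D, E, F, G, H]

Answer: yes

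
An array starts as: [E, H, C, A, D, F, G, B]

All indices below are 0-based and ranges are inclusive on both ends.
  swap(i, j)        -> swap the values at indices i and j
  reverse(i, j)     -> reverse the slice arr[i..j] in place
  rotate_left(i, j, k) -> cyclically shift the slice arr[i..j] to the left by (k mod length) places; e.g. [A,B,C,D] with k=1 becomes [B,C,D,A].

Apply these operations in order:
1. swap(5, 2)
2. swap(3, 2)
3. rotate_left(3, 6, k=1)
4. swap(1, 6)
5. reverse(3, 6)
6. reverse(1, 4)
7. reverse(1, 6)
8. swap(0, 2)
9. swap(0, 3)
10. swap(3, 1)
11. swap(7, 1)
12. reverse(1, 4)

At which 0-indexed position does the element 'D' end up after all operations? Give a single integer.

After 1 (swap(5, 2)): [E, H, F, A, D, C, G, B]
After 2 (swap(3, 2)): [E, H, A, F, D, C, G, B]
After 3 (rotate_left(3, 6, k=1)): [E, H, A, D, C, G, F, B]
After 4 (swap(1, 6)): [E, F, A, D, C, G, H, B]
After 5 (reverse(3, 6)): [E, F, A, H, G, C, D, B]
After 6 (reverse(1, 4)): [E, G, H, A, F, C, D, B]
After 7 (reverse(1, 6)): [E, D, C, F, A, H, G, B]
After 8 (swap(0, 2)): [C, D, E, F, A, H, G, B]
After 9 (swap(0, 3)): [F, D, E, C, A, H, G, B]
After 10 (swap(3, 1)): [F, C, E, D, A, H, G, B]
After 11 (swap(7, 1)): [F, B, E, D, A, H, G, C]
After 12 (reverse(1, 4)): [F, A, D, E, B, H, G, C]

Answer: 2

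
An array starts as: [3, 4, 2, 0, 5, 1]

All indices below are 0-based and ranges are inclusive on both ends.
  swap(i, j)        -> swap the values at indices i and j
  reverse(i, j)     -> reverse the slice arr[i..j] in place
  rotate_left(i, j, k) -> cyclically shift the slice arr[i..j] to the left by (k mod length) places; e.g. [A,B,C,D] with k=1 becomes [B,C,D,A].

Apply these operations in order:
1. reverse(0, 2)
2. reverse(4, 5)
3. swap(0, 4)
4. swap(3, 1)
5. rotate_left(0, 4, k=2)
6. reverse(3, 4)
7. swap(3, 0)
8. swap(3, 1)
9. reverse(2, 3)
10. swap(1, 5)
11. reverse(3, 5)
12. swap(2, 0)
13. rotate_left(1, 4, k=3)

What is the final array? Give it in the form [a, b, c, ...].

Answer: [4, 1, 5, 0, 3, 2]

Derivation:
After 1 (reverse(0, 2)): [2, 4, 3, 0, 5, 1]
After 2 (reverse(4, 5)): [2, 4, 3, 0, 1, 5]
After 3 (swap(0, 4)): [1, 4, 3, 0, 2, 5]
After 4 (swap(3, 1)): [1, 0, 3, 4, 2, 5]
After 5 (rotate_left(0, 4, k=2)): [3, 4, 2, 1, 0, 5]
After 6 (reverse(3, 4)): [3, 4, 2, 0, 1, 5]
After 7 (swap(3, 0)): [0, 4, 2, 3, 1, 5]
After 8 (swap(3, 1)): [0, 3, 2, 4, 1, 5]
After 9 (reverse(2, 3)): [0, 3, 4, 2, 1, 5]
After 10 (swap(1, 5)): [0, 5, 4, 2, 1, 3]
After 11 (reverse(3, 5)): [0, 5, 4, 3, 1, 2]
After 12 (swap(2, 0)): [4, 5, 0, 3, 1, 2]
After 13 (rotate_left(1, 4, k=3)): [4, 1, 5, 0, 3, 2]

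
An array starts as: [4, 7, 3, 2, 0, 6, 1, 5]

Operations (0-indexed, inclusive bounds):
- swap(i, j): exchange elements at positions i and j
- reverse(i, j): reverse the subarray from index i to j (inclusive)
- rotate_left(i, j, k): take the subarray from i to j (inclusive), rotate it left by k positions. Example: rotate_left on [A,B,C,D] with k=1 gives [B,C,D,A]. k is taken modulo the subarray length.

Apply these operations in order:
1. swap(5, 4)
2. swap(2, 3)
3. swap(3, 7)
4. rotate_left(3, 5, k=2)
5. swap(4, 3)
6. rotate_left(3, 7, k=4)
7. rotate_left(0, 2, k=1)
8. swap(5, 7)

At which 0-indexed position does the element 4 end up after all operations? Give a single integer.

Answer: 2

Derivation:
After 1 (swap(5, 4)): [4, 7, 3, 2, 6, 0, 1, 5]
After 2 (swap(2, 3)): [4, 7, 2, 3, 6, 0, 1, 5]
After 3 (swap(3, 7)): [4, 7, 2, 5, 6, 0, 1, 3]
After 4 (rotate_left(3, 5, k=2)): [4, 7, 2, 0, 5, 6, 1, 3]
After 5 (swap(4, 3)): [4, 7, 2, 5, 0, 6, 1, 3]
After 6 (rotate_left(3, 7, k=4)): [4, 7, 2, 3, 5, 0, 6, 1]
After 7 (rotate_left(0, 2, k=1)): [7, 2, 4, 3, 5, 0, 6, 1]
After 8 (swap(5, 7)): [7, 2, 4, 3, 5, 1, 6, 0]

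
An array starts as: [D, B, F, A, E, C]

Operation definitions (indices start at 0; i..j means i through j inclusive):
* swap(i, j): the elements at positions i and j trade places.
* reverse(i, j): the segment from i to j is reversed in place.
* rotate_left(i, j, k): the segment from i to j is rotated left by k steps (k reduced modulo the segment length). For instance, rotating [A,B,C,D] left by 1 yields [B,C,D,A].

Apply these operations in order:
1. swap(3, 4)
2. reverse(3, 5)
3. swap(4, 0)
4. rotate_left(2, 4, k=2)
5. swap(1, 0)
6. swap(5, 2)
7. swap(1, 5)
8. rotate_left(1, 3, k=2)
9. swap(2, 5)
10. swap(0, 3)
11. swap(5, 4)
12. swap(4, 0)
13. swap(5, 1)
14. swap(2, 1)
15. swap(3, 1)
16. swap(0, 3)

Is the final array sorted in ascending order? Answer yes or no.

After 1 (swap(3, 4)): [D, B, F, E, A, C]
After 2 (reverse(3, 5)): [D, B, F, C, A, E]
After 3 (swap(4, 0)): [A, B, F, C, D, E]
After 4 (rotate_left(2, 4, k=2)): [A, B, D, F, C, E]
After 5 (swap(1, 0)): [B, A, D, F, C, E]
After 6 (swap(5, 2)): [B, A, E, F, C, D]
After 7 (swap(1, 5)): [B, D, E, F, C, A]
After 8 (rotate_left(1, 3, k=2)): [B, F, D, E, C, A]
After 9 (swap(2, 5)): [B, F, A, E, C, D]
After 10 (swap(0, 3)): [E, F, A, B, C, D]
After 11 (swap(5, 4)): [E, F, A, B, D, C]
After 12 (swap(4, 0)): [D, F, A, B, E, C]
After 13 (swap(5, 1)): [D, C, A, B, E, F]
After 14 (swap(2, 1)): [D, A, C, B, E, F]
After 15 (swap(3, 1)): [D, B, C, A, E, F]
After 16 (swap(0, 3)): [A, B, C, D, E, F]

Answer: yes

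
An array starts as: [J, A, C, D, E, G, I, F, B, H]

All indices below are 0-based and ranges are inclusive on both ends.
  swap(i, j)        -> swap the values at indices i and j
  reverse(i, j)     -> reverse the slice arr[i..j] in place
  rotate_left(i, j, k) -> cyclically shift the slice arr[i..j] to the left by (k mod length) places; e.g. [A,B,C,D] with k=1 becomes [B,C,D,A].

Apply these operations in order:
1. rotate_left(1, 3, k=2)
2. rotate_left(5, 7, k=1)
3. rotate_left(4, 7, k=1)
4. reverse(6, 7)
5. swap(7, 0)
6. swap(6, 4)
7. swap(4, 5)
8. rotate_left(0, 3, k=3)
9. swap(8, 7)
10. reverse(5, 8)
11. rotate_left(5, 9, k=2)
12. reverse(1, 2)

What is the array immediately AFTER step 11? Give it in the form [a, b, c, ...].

Answer: [C, G, D, A, F, I, E, H, J, B]

Derivation:
After 1 (rotate_left(1, 3, k=2)): [J, D, A, C, E, G, I, F, B, H]
After 2 (rotate_left(5, 7, k=1)): [J, D, A, C, E, I, F, G, B, H]
After 3 (rotate_left(4, 7, k=1)): [J, D, A, C, I, F, G, E, B, H]
After 4 (reverse(6, 7)): [J, D, A, C, I, F, E, G, B, H]
After 5 (swap(7, 0)): [G, D, A, C, I, F, E, J, B, H]
After 6 (swap(6, 4)): [G, D, A, C, E, F, I, J, B, H]
After 7 (swap(4, 5)): [G, D, A, C, F, E, I, J, B, H]
After 8 (rotate_left(0, 3, k=3)): [C, G, D, A, F, E, I, J, B, H]
After 9 (swap(8, 7)): [C, G, D, A, F, E, I, B, J, H]
After 10 (reverse(5, 8)): [C, G, D, A, F, J, B, I, E, H]
After 11 (rotate_left(5, 9, k=2)): [C, G, D, A, F, I, E, H, J, B]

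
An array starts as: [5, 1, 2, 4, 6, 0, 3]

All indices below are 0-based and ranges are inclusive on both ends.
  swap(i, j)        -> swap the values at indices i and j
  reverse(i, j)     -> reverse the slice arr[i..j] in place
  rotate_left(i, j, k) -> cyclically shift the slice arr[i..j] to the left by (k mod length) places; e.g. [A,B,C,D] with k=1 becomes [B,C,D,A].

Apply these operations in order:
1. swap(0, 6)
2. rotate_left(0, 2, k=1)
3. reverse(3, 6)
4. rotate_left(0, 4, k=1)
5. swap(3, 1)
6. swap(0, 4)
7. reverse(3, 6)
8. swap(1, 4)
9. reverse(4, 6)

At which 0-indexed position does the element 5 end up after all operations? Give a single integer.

Answer: 2

Derivation:
After 1 (swap(0, 6)): [3, 1, 2, 4, 6, 0, 5]
After 2 (rotate_left(0, 2, k=1)): [1, 2, 3, 4, 6, 0, 5]
After 3 (reverse(3, 6)): [1, 2, 3, 5, 0, 6, 4]
After 4 (rotate_left(0, 4, k=1)): [2, 3, 5, 0, 1, 6, 4]
After 5 (swap(3, 1)): [2, 0, 5, 3, 1, 6, 4]
After 6 (swap(0, 4)): [1, 0, 5, 3, 2, 6, 4]
After 7 (reverse(3, 6)): [1, 0, 5, 4, 6, 2, 3]
After 8 (swap(1, 4)): [1, 6, 5, 4, 0, 2, 3]
After 9 (reverse(4, 6)): [1, 6, 5, 4, 3, 2, 0]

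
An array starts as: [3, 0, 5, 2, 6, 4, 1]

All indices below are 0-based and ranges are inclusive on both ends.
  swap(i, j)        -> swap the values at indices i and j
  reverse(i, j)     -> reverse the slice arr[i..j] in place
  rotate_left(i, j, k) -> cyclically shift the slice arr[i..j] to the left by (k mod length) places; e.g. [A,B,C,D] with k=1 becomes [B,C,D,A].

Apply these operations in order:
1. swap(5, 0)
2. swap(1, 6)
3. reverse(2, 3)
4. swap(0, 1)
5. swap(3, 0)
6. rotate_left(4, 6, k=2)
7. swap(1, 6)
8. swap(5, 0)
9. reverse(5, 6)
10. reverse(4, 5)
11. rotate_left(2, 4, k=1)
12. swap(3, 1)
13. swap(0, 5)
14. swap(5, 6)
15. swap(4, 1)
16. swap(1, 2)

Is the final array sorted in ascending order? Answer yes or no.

After 1 (swap(5, 0)): [4, 0, 5, 2, 6, 3, 1]
After 2 (swap(1, 6)): [4, 1, 5, 2, 6, 3, 0]
After 3 (reverse(2, 3)): [4, 1, 2, 5, 6, 3, 0]
After 4 (swap(0, 1)): [1, 4, 2, 5, 6, 3, 0]
After 5 (swap(3, 0)): [5, 4, 2, 1, 6, 3, 0]
After 6 (rotate_left(4, 6, k=2)): [5, 4, 2, 1, 0, 6, 3]
After 7 (swap(1, 6)): [5, 3, 2, 1, 0, 6, 4]
After 8 (swap(5, 0)): [6, 3, 2, 1, 0, 5, 4]
After 9 (reverse(5, 6)): [6, 3, 2, 1, 0, 4, 5]
After 10 (reverse(4, 5)): [6, 3, 2, 1, 4, 0, 5]
After 11 (rotate_left(2, 4, k=1)): [6, 3, 1, 4, 2, 0, 5]
After 12 (swap(3, 1)): [6, 4, 1, 3, 2, 0, 5]
After 13 (swap(0, 5)): [0, 4, 1, 3, 2, 6, 5]
After 14 (swap(5, 6)): [0, 4, 1, 3, 2, 5, 6]
After 15 (swap(4, 1)): [0, 2, 1, 3, 4, 5, 6]
After 16 (swap(1, 2)): [0, 1, 2, 3, 4, 5, 6]

Answer: yes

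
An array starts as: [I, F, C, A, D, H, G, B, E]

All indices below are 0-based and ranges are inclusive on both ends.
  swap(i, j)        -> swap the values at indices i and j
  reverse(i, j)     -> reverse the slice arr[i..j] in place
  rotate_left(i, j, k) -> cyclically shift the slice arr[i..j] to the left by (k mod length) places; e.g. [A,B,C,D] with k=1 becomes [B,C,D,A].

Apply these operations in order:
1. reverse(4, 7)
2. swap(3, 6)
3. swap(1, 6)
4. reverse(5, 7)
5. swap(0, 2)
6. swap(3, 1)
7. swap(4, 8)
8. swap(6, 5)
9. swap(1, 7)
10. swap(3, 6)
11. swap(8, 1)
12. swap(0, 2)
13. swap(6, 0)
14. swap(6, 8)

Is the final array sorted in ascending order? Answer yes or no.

After 1 (reverse(4, 7)): [I, F, C, A, B, G, H, D, E]
After 2 (swap(3, 6)): [I, F, C, H, B, G, A, D, E]
After 3 (swap(1, 6)): [I, A, C, H, B, G, F, D, E]
After 4 (reverse(5, 7)): [I, A, C, H, B, D, F, G, E]
After 5 (swap(0, 2)): [C, A, I, H, B, D, F, G, E]
After 6 (swap(3, 1)): [C, H, I, A, B, D, F, G, E]
After 7 (swap(4, 8)): [C, H, I, A, E, D, F, G, B]
After 8 (swap(6, 5)): [C, H, I, A, E, F, D, G, B]
After 9 (swap(1, 7)): [C, G, I, A, E, F, D, H, B]
After 10 (swap(3, 6)): [C, G, I, D, E, F, A, H, B]
After 11 (swap(8, 1)): [C, B, I, D, E, F, A, H, G]
After 12 (swap(0, 2)): [I, B, C, D, E, F, A, H, G]
After 13 (swap(6, 0)): [A, B, C, D, E, F, I, H, G]
After 14 (swap(6, 8)): [A, B, C, D, E, F, G, H, I]

Answer: yes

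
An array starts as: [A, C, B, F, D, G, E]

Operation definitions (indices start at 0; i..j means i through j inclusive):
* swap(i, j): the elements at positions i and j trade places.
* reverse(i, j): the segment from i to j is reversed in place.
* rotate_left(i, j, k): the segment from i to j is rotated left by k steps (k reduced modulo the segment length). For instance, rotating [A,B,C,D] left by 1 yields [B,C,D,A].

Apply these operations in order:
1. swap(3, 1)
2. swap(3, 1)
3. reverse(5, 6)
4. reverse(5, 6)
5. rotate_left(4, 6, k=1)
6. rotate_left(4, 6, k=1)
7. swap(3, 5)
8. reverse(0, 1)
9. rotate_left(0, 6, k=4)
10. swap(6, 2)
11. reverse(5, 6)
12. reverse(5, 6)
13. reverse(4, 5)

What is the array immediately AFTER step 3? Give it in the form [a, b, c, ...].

Answer: [A, C, B, F, D, E, G]

Derivation:
After 1 (swap(3, 1)): [A, F, B, C, D, G, E]
After 2 (swap(3, 1)): [A, C, B, F, D, G, E]
After 3 (reverse(5, 6)): [A, C, B, F, D, E, G]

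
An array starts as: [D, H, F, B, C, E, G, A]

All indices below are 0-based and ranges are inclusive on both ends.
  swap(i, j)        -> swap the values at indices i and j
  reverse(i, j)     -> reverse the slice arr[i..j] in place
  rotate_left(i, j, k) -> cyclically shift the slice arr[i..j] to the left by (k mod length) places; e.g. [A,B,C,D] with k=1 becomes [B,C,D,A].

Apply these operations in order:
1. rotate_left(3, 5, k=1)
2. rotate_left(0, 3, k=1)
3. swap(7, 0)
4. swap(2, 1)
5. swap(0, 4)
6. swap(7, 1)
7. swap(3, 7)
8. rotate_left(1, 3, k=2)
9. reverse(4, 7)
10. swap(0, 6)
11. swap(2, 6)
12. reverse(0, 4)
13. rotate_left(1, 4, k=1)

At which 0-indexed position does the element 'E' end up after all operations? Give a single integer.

After 1 (rotate_left(3, 5, k=1)): [D, H, F, C, E, B, G, A]
After 2 (rotate_left(0, 3, k=1)): [H, F, C, D, E, B, G, A]
After 3 (swap(7, 0)): [A, F, C, D, E, B, G, H]
After 4 (swap(2, 1)): [A, C, F, D, E, B, G, H]
After 5 (swap(0, 4)): [E, C, F, D, A, B, G, H]
After 6 (swap(7, 1)): [E, H, F, D, A, B, G, C]
After 7 (swap(3, 7)): [E, H, F, C, A, B, G, D]
After 8 (rotate_left(1, 3, k=2)): [E, C, H, F, A, B, G, D]
After 9 (reverse(4, 7)): [E, C, H, F, D, G, B, A]
After 10 (swap(0, 6)): [B, C, H, F, D, G, E, A]
After 11 (swap(2, 6)): [B, C, E, F, D, G, H, A]
After 12 (reverse(0, 4)): [D, F, E, C, B, G, H, A]
After 13 (rotate_left(1, 4, k=1)): [D, E, C, B, F, G, H, A]

Answer: 1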